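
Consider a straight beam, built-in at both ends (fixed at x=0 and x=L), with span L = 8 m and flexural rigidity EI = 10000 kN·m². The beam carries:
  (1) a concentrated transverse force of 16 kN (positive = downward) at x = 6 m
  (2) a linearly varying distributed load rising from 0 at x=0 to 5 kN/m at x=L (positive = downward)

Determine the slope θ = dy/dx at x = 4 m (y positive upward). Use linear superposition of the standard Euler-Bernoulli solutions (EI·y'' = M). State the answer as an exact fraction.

Load 1 — point force P=16 kN at a=6 m (b=L-a=2):
  θ_1 = -Pb²x(2aL-(3a+b)x)/(2L³EI)  [x≤a] = -16·2²·4·(2·6·8-(3·6+2)·4)/(2·8³·10000) = -1/2500 rad
Load 2 — triangular load w₀=5 kN/m (0→w₀ over full span):
  θ_2 = -w₀(2x(L-x)(L-2x)(x+2L)+x²(L-x)²)/(120LEI) = -5·(2·4·(8-4)·(8-2·4)·(4+2·8)+4²·(8-4)²)/(120·8·10000) = -1/7500 rad
Superposition: θ = Σ θ_i = -1/1875 rad ≈ -0.000533 rad

θ(4) = -1/1875 rad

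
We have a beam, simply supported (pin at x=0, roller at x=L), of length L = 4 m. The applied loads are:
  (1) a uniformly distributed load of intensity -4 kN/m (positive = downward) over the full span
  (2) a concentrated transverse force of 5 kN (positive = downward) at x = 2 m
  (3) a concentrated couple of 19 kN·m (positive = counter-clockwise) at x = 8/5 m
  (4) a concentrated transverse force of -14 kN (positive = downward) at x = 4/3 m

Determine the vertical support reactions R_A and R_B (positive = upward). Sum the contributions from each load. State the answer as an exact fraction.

R_A = -121/12 kN, R_B = -179/12 kN

Load 1 — uniform load w=-4 kN/m over full span:
  R_A = wL/2 = (-4)·4/2 = -8 kN
  R_B = wL/2 = (-4)·4/2 = -8 kN
Load 2 — point force P=5 kN at a=2 m (b=L-a=2):
  R_A = Pb/L = 5·2/4 = 5/2 kN
  R_B = Pa/L = 5·2/4 = 5/2 kN
Load 3 — applied couple M₀=19 kN·m at a=8/5 m (b=L-a=12/5):
  R_A = M₀/L = 19/4 kN
  R_B = -M₀/L = -19/4 kN
Load 4 — point force P=-14 kN at a=4/3 m (b=L-a=8/3):
  R_A = Pb/L = (-14)·(8/3)/4 = -28/3 kN
  R_B = Pa/L = (-14)·(4/3)/4 = -14/3 kN
Superposition: R_A = -121/12 kN, R_B = -179/12 kN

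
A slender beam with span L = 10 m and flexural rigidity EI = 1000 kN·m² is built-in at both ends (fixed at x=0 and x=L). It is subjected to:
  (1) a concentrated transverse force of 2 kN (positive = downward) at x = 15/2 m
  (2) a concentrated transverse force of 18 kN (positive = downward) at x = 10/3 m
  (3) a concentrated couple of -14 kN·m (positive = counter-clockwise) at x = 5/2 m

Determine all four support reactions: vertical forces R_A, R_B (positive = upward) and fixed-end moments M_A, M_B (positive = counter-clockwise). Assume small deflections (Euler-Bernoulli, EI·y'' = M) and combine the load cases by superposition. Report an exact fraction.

R_A = 2897/240 kN, M_A = 1451/48 kN·m, R_B = 1903/240 kN, M_B = -985/48 kN·m

Load 1 — point force P=2 kN at a=15/2 m (b=L-a=5/2):
  R_A = Pb²(3a+b)/L³ = 2·(5/2)²·(3·(15/2)+(5/2))/10³ = 5/16 kN
  M_A = Pab²/L² = 2·(15/2)·(5/2)²/10² = 15/16 kN·m
  R_B = Pa²(a+3b)/L³ = 2·(15/2)²·((15/2)+3·(5/2))/10³ = 27/16 kN
  M_B = -Pa²b/L² = -2·(15/2)²·(5/2)/10² = -45/16 kN·m
Load 2 — point force P=18 kN at a=10/3 m (b=L-a=20/3):
  R_A = Pb²(3a+b)/L³ = 18·(20/3)²·(3·(10/3)+(20/3))/10³ = 40/3 kN
  M_A = Pab²/L² = 18·(10/3)·(20/3)²/10² = 80/3 kN·m
  R_B = Pa²(a+3b)/L³ = 18·(10/3)²·((10/3)+3·(20/3))/10³ = 14/3 kN
  M_B = -Pa²b/L² = -18·(10/3)²·(20/3)/10² = -40/3 kN·m
Load 3 — applied couple M₀=-14 kN·m at a=5/2 m (b=L-a=15/2):
  R_A = 6M₀ab/L³ = 6·(-14)·(5/2)·(15/2)/10³ = -63/40 kN
  M_A = M₀b(2a-b)/L² = (-14)·(15/2)·(2·(5/2)-(15/2))/10² = 21/8 kN·m
  R_B = -6M₀ab/L³ = -6·(-14)·(5/2)·(15/2)/10³ = 63/40 kN
  M_B = M₀a(2b-a)/L² = (-14)·(5/2)·(2·(15/2)-(5/2))/10² = -35/8 kN·m
Superposition: R_A = 2897/240 kN, M_A = 1451/48 kN·m, R_B = 1903/240 kN, M_B = -985/48 kN·m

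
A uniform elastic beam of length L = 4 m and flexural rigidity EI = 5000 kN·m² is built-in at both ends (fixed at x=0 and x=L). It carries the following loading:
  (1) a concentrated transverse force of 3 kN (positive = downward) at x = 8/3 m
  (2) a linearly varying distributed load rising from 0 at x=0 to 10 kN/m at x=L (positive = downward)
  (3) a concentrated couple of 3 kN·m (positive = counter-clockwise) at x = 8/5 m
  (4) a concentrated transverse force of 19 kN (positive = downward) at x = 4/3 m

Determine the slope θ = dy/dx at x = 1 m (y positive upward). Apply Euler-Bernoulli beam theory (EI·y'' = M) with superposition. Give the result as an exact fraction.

θ(1) = -25127/18000000 rad

Load 1 — point force P=3 kN at a=8/3 m (b=L-a=4/3):
  θ_1 = -Pb²x(2aL-(3a+b)x)/(2L³EI)  [x≤a] = -3·(4/3)²·1·(2·(8/3)·4-(3·(8/3)+(4/3))·1)/(2·4³·5000) = -1/10000 rad
Load 2 — triangular load w₀=10 kN/m (0→w₀ over full span):
  θ_2 = -w₀(2x(L-x)(L-2x)(x+2L)+x²(L-x)²)/(120LEI) = -10·(2·1·(4-1)·(4-2·1)·(1+2·4)+1²·(4-1)²)/(120·4·5000) = -39/80000 rad
Load 3 — applied couple M₀=3 kN·m at a=8/5 m (b=L-a=12/5):
  θ_3 = (R_Ax²/2 - M_Ax)/EI  [x≤a] with R_A=27/25, M_A=9/25 = ((27/25)·1²/2 - (9/25)·1)/5000 = 9/250000 rad
Load 4 — point force P=19 kN at a=4/3 m (b=L-a=8/3):
  θ_4 = -Pb²x(2aL-(3a+b)x)/(2L³EI)  [x≤a] = -19·(8/3)²·1·(2·(4/3)·4-(3·(4/3)+(8/3))·1)/(2·4³·5000) = -19/22500 rad
Superposition: θ = Σ θ_i = -25127/18000000 rad ≈ -0.001396 rad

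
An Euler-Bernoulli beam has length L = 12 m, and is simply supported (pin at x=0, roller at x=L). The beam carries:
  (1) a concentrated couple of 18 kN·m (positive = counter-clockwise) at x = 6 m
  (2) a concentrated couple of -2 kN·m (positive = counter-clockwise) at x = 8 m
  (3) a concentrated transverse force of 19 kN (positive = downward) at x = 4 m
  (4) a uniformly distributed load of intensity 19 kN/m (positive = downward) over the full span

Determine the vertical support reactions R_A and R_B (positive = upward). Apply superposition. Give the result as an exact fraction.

R_A = 128 kN, R_B = 119 kN

Load 1 — applied couple M₀=18 kN·m at a=6 m (b=L-a=6):
  R_A = M₀/L = 18/12 = 3/2 kN
  R_B = -M₀/L = -18/12 = -3/2 kN
Load 2 — applied couple M₀=-2 kN·m at a=8 m (b=L-a=4):
  R_A = M₀/L = (-2)/12 = -1/6 kN
  R_B = -M₀/L = -(-2)/12 = 1/6 kN
Load 3 — point force P=19 kN at a=4 m (b=L-a=8):
  R_A = Pb/L = 19·8/12 = 38/3 kN
  R_B = Pa/L = 19·4/12 = 19/3 kN
Load 4 — uniform load w=19 kN/m over full span:
  R_A = wL/2 = 19·12/2 = 114 kN
  R_B = wL/2 = 19·12/2 = 114 kN
Superposition: R_A = 128 kN, R_B = 119 kN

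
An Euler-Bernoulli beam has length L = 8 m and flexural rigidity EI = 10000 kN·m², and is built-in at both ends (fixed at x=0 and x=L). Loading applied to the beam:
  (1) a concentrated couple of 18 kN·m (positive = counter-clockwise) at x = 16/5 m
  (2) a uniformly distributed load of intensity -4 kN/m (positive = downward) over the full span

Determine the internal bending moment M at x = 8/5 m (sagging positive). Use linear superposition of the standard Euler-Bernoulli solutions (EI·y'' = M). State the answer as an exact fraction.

M(8/5) = 1454/375 kN·m

Load 1 — applied couple M₀=18 kN·m at a=16/5 m (b=L-a=24/5):
  M_1 = R_Ax - M_A  [x≤a] with R_A=81/25, M_A=54/25 = (81/25)·(8/5) - (54/25) = 378/125 kN·m
Load 2 — uniform load w=-4 kN/m over full span:
  M_2 = wLx/2 - wL²/12 - wx²/2 = (-4)·8·(8/5)/2 - (-4)·8²/12 - (-4)·(8/5)²/2 = 64/75 kN·m
Superposition: M = Σ M_i = 1454/375 kN·m ≈ 3.877333 kN·m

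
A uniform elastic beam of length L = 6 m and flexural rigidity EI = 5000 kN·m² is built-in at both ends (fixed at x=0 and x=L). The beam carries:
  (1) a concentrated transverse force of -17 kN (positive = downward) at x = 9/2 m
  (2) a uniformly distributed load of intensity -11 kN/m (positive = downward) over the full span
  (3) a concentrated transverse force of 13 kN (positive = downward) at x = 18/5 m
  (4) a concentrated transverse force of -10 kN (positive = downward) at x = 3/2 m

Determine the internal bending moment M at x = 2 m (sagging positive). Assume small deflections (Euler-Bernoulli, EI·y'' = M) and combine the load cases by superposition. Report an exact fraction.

M(2) = -53219/4000 kN·m

Load 1 — point force P=-17 kN at a=9/2 m (b=L-a=3/2):
  M_1 = Pb²(3a+b)x/L³ - Pab²/L²  [x≤a] = (-17)·(3/2)²·(3·(9/2)+(3/2))·2/6³ - (-17)·(9/2)·(3/2)²/6² = -17/32 kN·m
Load 2 — uniform load w=-11 kN/m over full span:
  M_2 = wLx/2 - wL²/12 - wx²/2 = (-11)·6·2/2 - (-11)·6²/12 - (-11)·2²/2 = -11 kN·m
Load 3 — point force P=13 kN at a=18/5 m (b=L-a=12/5):
  M_3 = Pb²(3a+b)x/L³ - Pab²/L²  [x≤a] = 13·(12/5)²·(3·(18/5)+(12/5))·2/6³ - 13·(18/5)·(12/5)²/6² = 208/125 kN·m
Load 4 — point force P=-10 kN at a=3/2 m (b=L-a=9/2):
  M_4 = Pa²(a+3b)(L-x)/L³ - Pa²b/L²  [x>a] = (-10)·(3/2)²·((3/2)+3·(9/2))·(6-2)/6³ - (-10)·(3/2)²·(9/2)/6² = -55/16 kN·m
Superposition: M = Σ M_i = -53219/4000 kN·m ≈ -13.304750 kN·m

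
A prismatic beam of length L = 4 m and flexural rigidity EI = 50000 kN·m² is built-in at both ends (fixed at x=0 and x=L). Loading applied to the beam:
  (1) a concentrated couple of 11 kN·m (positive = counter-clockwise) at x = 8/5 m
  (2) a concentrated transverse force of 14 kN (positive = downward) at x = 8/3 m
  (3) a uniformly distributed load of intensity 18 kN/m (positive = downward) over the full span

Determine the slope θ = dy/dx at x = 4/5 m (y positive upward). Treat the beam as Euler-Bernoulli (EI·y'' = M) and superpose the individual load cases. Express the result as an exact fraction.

Load 1 — applied couple M₀=11 kN·m at a=8/5 m (b=L-a=12/5):
  θ_1 = (R_Ax²/2 - M_Ax)/EI  [x≤a] with R_A=99/25, M_A=33/25 = ((99/25)·(4/5)²/2 - (33/25)·(4/5))/50000 = 33/7812500 rad
Load 2 — point force P=14 kN at a=8/3 m (b=L-a=4/3):
  θ_2 = -Pb²x(2aL-(3a+b)x)/(2L³EI)  [x≤a] = -14·(4/3)²·(4/5)·(2·(8/3)·4-(3·(8/3)+(4/3))·(4/5))/(2·4³·50000) = -91/2109375 rad
Load 3 — uniform load w=18 kN/m over full span:
  θ_3 = -wx(L-x)(L-2x)/(12EI) = -18·(4/5)·(4-(4/5))·(4-2·(4/5))/(12·50000) = -72/390625 rad
Superposition: θ = Σ θ_i = -47089/210937500 rad ≈ -0.000223 rad

θ(4/5) = -47089/210937500 rad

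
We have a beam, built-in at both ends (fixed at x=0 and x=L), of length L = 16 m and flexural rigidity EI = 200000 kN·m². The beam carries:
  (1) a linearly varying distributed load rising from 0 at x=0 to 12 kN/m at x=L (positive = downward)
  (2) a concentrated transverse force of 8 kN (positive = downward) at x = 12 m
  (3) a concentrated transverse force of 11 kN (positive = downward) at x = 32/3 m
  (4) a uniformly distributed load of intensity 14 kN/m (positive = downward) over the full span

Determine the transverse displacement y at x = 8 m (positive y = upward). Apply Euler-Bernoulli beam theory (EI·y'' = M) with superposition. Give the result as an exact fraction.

Load 1 — triangular load w₀=12 kN/m (0→w₀ over full span):
  y_1 = -w₀x²(L-x)²(x+2L)/(120LEI) = -12·8²·(16-8)²·(8+2·16)/(120·16·200000) = -16/3125 m
Load 2 — point force P=8 kN at a=12 m (b=L-a=4):
  y_2 = -Pb²x²(3aL-(3a+b)x)/(6L³EI)  [x≤a] = -8·4²·8²·(3·12·16-(3·12+4)·8)/(6·16³·200000) = -4/9375 m
Load 3 — point force P=11 kN at a=32/3 m (b=L-a=16/3):
  y_3 = -Pb²x²(3aL-(3a+b)x)/(6L³EI)  [x≤a] = -11·(16/3)²·8²·(3·(32/3)·16-(3·(32/3)+(16/3))·8)/(6·16³·200000) = -44/50625 m
Load 4 — uniform load w=14 kN/m over full span:
  y_4 = -wx²(L-x)²/(24EI) = -14·8²·(16-8)²/(24·200000) = -112/9375 m
Superposition: y = Σ y_i = -4648/253125 m ≈ -0.018362 m

y(8) = -4648/253125 m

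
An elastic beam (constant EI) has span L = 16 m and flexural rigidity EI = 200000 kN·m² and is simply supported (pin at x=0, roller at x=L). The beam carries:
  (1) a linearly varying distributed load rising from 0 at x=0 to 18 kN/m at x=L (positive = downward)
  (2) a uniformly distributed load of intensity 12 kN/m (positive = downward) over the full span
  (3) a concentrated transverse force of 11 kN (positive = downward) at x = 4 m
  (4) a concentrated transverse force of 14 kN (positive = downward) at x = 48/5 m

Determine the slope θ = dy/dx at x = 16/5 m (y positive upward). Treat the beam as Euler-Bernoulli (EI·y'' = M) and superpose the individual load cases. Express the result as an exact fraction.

θ(16/5) = -968301/62500000 rad

Load 1 — triangular load w₀=18 kN/m (0→w₀ over full span):
  θ_1 = -w₀(7L⁴-30L²x²+15x⁴)/(360LEI) = -18·(7·16⁴-30·16²·(16/5)²+15·(16/5)⁴)/(360·16·200000) = -11648/1953125 rad
Load 2 — uniform load w=12 kN/m over full span:
  θ_2 = -w(L³-6Lx²+4x³)/(24EI) = -12·(16³-6·16·(16/5)²+4·(16/5)³)/(24·200000) = -3168/390625 rad
Load 3 — point force P=11 kN at a=4 m (b=L-a=12):
  θ_3 = -Pb(L²-b²-3x²)/(6LEI)  [x≤a] = -11·12·(16²-12²-3·(16/5)²)/(6·16·200000) = -1397/2500000 rad
Load 4 — point force P=14 kN at a=48/5 m (b=L-a=32/5):
  θ_4 = -Pb(L²-b²-3x²)/(6LEI)  [x≤a] = -14·(32/5)·(16²-(32/5)²-3·(16/5)²)/(6·16·200000) = -336/390625 rad
Superposition: θ = Σ θ_i = -968301/62500000 rad ≈ -0.015493 rad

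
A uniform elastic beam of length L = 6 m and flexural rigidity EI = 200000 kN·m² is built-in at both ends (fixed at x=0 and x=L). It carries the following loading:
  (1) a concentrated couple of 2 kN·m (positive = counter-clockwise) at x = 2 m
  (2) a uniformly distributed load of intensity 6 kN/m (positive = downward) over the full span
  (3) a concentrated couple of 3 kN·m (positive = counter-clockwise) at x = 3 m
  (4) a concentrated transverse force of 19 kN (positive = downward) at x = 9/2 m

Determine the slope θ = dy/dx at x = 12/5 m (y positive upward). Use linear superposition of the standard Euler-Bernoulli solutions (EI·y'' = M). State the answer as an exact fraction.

θ(12/5) = -8619/200000000 rad

Load 1 — applied couple M₀=2 kN·m at a=2 m (b=L-a=4):
  θ_1 = (R_Ax²/2 - M_Ax - M₀(x-a))/EI  [x>a] with R_A=4/9, M_A=0 = ((4/9)·(12/5)²/2 - 0·(12/5) - 2·((12/5)-2))/200000 = 3/1250000 rad
Load 2 — uniform load w=6 kN/m over full span:
  θ_2 = -wx(L-x)(L-2x)/(12EI) = -6·(12/5)·(6-(12/5))·(6-2·(12/5))/(12·200000) = -81/3125000 rad
Load 3 — applied couple M₀=3 kN·m at a=3 m (b=L-a=3):
  θ_3 = (R_Ax²/2 - M_Ax)/EI  [x≤a] with R_A=3/4, M_A=3/4 = ((3/4)·(12/5)²/2 - (3/4)·(12/5))/200000 = 9/5000000 rad
Load 4 — point force P=19 kN at a=9/2 m (b=L-a=3/2):
  θ_4 = -Pb²x(2aL-(3a+b)x)/(2L³EI)  [x≤a] = -19·(3/2)²·(12/5)·(2·(9/2)·6-(3·(9/2)+(3/2))·(12/5))/(2·6³·200000) = -171/8000000 rad
Superposition: θ = Σ θ_i = -8619/200000000 rad ≈ -0.000043 rad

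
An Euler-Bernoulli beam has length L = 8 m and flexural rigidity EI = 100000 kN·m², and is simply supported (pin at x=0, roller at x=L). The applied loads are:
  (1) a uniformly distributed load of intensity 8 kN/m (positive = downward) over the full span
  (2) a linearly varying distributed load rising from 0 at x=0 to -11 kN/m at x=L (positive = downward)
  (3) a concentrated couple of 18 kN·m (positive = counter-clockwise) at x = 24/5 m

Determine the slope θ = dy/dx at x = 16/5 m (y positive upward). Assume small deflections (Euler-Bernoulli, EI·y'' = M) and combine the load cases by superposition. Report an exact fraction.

θ(16/5) = -7771/70312500 rad

Load 1 — uniform load w=8 kN/m over full span:
  θ_1 = -w(L³-6Lx²+4x³)/(24EI) = -8·(8³-6·8·(16/5)²+4·(16/5)³)/(24·100000) = -592/1171875 rad
Load 2 — triangular load w₀=-11 kN/m (0→w₀ over full span):
  θ_2 = -w₀(7L⁴-30L²x²+15x⁴)/(360LEI) = -(-11)·(7·8⁴-30·8²·(16/5)²+15·(16/5)⁴)/(360·8·100000) = 7106/17578125 rad
Load 3 — applied couple M₀=18 kN·m at a=24/5 m (b=L-a=16/5):
  θ_3 = (M₀x²/(2L)+C₁)/EI  [x≤a] with C₁=M₀(3b²-L²)/(6L)=-312/25 = (18·(16/5)²/(2·8)+(-312/25))/100000 = -3/312500 rad
Superposition: θ = Σ θ_i = -7771/70312500 rad ≈ -0.000111 rad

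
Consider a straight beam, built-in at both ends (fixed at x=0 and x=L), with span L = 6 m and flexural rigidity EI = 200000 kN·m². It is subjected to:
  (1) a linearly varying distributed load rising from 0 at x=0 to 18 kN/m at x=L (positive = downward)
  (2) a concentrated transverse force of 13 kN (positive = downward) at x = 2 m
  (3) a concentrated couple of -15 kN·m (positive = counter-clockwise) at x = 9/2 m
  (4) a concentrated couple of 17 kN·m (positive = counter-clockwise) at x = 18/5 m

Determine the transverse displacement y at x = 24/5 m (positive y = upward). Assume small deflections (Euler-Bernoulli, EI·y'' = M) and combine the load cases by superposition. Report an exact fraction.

y(24/5) = -5248187/75000000000 m

Load 1 — triangular load w₀=18 kN/m (0→w₀ over full span):
  y_1 = -w₀x²(L-x)²(x+2L)/(120LEI) = -18·(24/5)²·(6-(24/5))²·((24/5)+2·6)/(120·6·200000) = -3402/48828125 m
Load 2 — point force P=13 kN at a=2 m (b=L-a=4):
  y_2 = -Pa²(L-x)²(3bL-(3b+a)(L-x))/(6L³EI)  [x>a] = -13·2²·(6-(24/5))²·(3·4·6-(3·4+2)·(6-(24/5)))/(6·6³·200000) = -299/18750000 m
Load 3 — applied couple M₀=-15 kN·m at a=9/2 m (b=L-a=3/2):
  y_3 = (R_Ax³/6 - M_Ax²/2 - M₀(x-a)²/2)/EI  [x>a] with R_A=-45/16, M_A=-75/16 = ((-45/16)·(24/5)³/6 - (-75/16)·(24/5)²/2 - (-15)·((24/5)-(9/2))²/2)/200000 = 567/40000000 m
Load 4 — applied couple M₀=17 kN·m at a=18/5 m (b=L-a=12/5):
  y_4 = (R_Ax³/6 - M_Ax²/2 - M₀(x-a)²/2)/EI  [x>a] with R_A=102/25, M_A=136/25 = ((102/25)·(24/5)³/6 - (136/25)·(24/5)²/2 - 17·((24/5)-(18/5))²/2)/200000 = 459/312500000 m
Superposition: y = Σ y_i = -5248187/75000000000 m ≈ -0.000070 m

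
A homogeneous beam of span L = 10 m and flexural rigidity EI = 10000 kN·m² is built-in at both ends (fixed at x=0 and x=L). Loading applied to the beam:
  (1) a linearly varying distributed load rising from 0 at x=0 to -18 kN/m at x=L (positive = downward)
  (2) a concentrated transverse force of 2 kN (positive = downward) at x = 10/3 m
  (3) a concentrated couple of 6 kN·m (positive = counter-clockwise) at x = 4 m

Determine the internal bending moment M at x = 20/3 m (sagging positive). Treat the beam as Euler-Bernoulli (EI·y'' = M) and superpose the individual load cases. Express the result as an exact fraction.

M(20/3) = -64444/2025 kN·m

Load 1 — triangular load w₀=-18 kN/m (0→w₀ over full span):
  M_1 = 3w₀Lx/20 - w₀L²/30 - w₀x³/(6L) = 3·(-18)·10·(20/3)/20 - (-18)·10²/30 - (-18)·(20/3)³/(6·10) = -280/9 kN·m
Load 2 — point force P=2 kN at a=10/3 m (b=L-a=20/3):
  M_2 = Pa²(a+3b)(L-x)/L³ - Pa²b/L²  [x>a] = 2·(10/3)²·((10/3)+3·(20/3))·(10-(20/3))/10³ - 2·(10/3)²·(20/3)/10² = 20/81 kN·m
Load 3 — applied couple M₀=6 kN·m at a=4 m (b=L-a=6):
  M_3 = R_Ax - M_A - M₀  [x>a] with R_A=108/125, M_A=18/25 = (108/125)·(20/3) - (18/25) - 6 = -24/25 kN·m
Superposition: M = Σ M_i = -64444/2025 kN·m ≈ -31.824198 kN·m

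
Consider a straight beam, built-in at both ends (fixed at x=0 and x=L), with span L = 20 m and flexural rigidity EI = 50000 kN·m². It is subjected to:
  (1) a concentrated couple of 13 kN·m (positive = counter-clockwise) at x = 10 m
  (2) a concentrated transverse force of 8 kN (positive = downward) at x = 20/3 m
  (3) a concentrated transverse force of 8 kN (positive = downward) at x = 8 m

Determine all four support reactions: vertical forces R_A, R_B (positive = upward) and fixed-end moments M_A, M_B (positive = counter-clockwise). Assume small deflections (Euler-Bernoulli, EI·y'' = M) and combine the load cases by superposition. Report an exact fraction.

R_A = 326293/27000 kN, M_A = 134983/2700 kN·m, R_B = 105707/27000 kN, M_B = -64697/2700 kN·m

Load 1 — applied couple M₀=13 kN·m at a=10 m (b=L-a=10):
  R_A = 6M₀ab/L³ = 6·13·10·10/20³ = 39/40 kN
  M_A = M₀b(2a-b)/L² = 13·10·(2·10-10)/20² = 13/4 kN·m
  R_B = -6M₀ab/L³ = -6·13·10·10/20³ = -39/40 kN
  M_B = M₀a(2b-a)/L² = 13·10·(2·10-10)/20² = 13/4 kN·m
Load 2 — point force P=8 kN at a=20/3 m (b=L-a=40/3):
  R_A = Pb²(3a+b)/L³ = 8·(40/3)²·(3·(20/3)+(40/3))/20³ = 160/27 kN
  M_A = Pab²/L² = 8·(20/3)·(40/3)²/20² = 640/27 kN·m
  R_B = Pa²(a+3b)/L³ = 8·(20/3)²·((20/3)+3·(40/3))/20³ = 56/27 kN
  M_B = -Pa²b/L² = -8·(20/3)²·(40/3)/20² = -320/27 kN·m
Load 3 — point force P=8 kN at a=8 m (b=L-a=12):
  R_A = Pb²(3a+b)/L³ = 8·12²·(3·8+12)/20³ = 648/125 kN
  M_A = Pab²/L² = 8·8·12²/20² = 576/25 kN·m
  R_B = Pa²(a+3b)/L³ = 8·8²·(8+3·12)/20³ = 352/125 kN
  M_B = -Pa²b/L² = -8·8²·12/20² = -384/25 kN·m
Superposition: R_A = 326293/27000 kN, M_A = 134983/2700 kN·m, R_B = 105707/27000 kN, M_B = -64697/2700 kN·m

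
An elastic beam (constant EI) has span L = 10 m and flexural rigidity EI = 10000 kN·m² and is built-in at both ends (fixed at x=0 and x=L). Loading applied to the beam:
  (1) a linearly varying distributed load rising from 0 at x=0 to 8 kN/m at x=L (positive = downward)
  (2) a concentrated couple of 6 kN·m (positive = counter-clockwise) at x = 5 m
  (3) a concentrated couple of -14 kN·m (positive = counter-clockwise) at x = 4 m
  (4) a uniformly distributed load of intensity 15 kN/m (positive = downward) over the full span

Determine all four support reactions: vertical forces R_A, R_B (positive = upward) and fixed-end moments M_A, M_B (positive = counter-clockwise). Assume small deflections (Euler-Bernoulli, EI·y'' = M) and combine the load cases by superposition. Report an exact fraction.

Load 1 — triangular load w₀=8 kN/m (0→w₀ over full span):
  R_A = 3w₀L/20 = 3·8·10/20 = 12 kN
  M_A = w₀L²/30 = 8·10²/30 = 80/3 kN·m
  R_B = 7w₀L/20 = 7·8·10/20 = 28 kN
  M_B = -w₀L²/20 = -8·10²/20 = -40 kN·m
Load 2 — applied couple M₀=6 kN·m at a=5 m (b=L-a=5):
  R_A = 6M₀ab/L³ = 6·6·5·5/10³ = 9/10 kN
  M_A = M₀b(2a-b)/L² = 6·5·(2·5-5)/10² = 3/2 kN·m
  R_B = -6M₀ab/L³ = -6·6·5·5/10³ = -9/10 kN
  M_B = M₀a(2b-a)/L² = 6·5·(2·5-5)/10² = 3/2 kN·m
Load 3 — applied couple M₀=-14 kN·m at a=4 m (b=L-a=6):
  R_A = 6M₀ab/L³ = 6·(-14)·4·6/10³ = -252/125 kN
  M_A = M₀b(2a-b)/L² = (-14)·6·(2·4-6)/10² = -42/25 kN·m
  R_B = -6M₀ab/L³ = -6·(-14)·4·6/10³ = 252/125 kN
  M_B = M₀a(2b-a)/L² = (-14)·4·(2·6-4)/10² = -112/25 kN·m
Load 4 — uniform load w=15 kN/m over full span:
  R_A = wL/2 = 15·10/2 = 75 kN
  M_A = wL²/12 = 15·10²/12 = 125 kN·m
  R_B = wL/2 = 15·10/2 = 75 kN
  M_B = -wL²/12 = -15·10²/12 = -125 kN·m
Superposition: R_A = 21471/250 kN, M_A = 22723/150 kN·m, R_B = 26029/250 kN, M_B = -8399/50 kN·m

R_A = 21471/250 kN, M_A = 22723/150 kN·m, R_B = 26029/250 kN, M_B = -8399/50 kN·m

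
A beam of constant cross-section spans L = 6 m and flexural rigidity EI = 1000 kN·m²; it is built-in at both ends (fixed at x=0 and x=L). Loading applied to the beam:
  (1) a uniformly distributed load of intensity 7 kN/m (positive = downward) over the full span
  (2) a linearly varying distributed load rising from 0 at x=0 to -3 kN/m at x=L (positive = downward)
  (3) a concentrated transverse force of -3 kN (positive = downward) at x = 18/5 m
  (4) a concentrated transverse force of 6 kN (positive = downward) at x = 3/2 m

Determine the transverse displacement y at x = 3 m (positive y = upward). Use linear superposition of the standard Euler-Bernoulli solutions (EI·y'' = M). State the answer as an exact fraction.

Load 1 — uniform load w=7 kN/m over full span:
  y_1 = -wx²(L-x)²/(24EI) = -7·3²·(6-3)²/(24·1000) = -189/8000 m
Load 2 — triangular load w₀=-3 kN/m (0→w₀ over full span):
  y_2 = -w₀x²(L-x)²(x+2L)/(120LEI) = -(-3)·3²·(6-3)²·(3+2·6)/(120·6·1000) = 81/16000 m
Load 3 — point force P=-3 kN at a=18/5 m (b=L-a=12/5):
  y_3 = -Pb²x²(3aL-(3a+b)x)/(6L³EI)  [x≤a] = -(-3)·(12/5)²·3²·(3·(18/5)·6-(3·(18/5)+(12/5))·3)/(6·6³·1000) = 189/62500 m
Load 4 — point force P=6 kN at a=3/2 m (b=L-a=9/2):
  y_4 = -Pa²(L-x)²(3bL-(3b+a)(L-x))/(6L³EI)  [x>a] = -6·(3/2)²·(6-3)²·(3·(9/2)·6-(3·(9/2)+(3/2))·(6-3))/(6·6³·1000) = -27/8000 m
Superposition: y = Σ y_i = -37827/2000000 m ≈ -0.018913 m

y(3) = -37827/2000000 m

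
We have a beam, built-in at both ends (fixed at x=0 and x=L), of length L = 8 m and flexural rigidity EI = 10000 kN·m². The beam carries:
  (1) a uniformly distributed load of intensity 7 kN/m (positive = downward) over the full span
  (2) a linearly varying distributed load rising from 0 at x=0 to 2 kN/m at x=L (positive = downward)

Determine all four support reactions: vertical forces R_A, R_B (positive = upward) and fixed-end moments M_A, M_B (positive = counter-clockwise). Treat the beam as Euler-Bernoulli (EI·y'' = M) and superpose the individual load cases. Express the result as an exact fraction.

Load 1 — uniform load w=7 kN/m over full span:
  R_A = wL/2 = 7·8/2 = 28 kN
  M_A = wL²/12 = 7·8²/12 = 112/3 kN·m
  R_B = wL/2 = 7·8/2 = 28 kN
  M_B = -wL²/12 = -7·8²/12 = -112/3 kN·m
Load 2 — triangular load w₀=2 kN/m (0→w₀ over full span):
  R_A = 3w₀L/20 = 3·2·8/20 = 12/5 kN
  M_A = w₀L²/30 = 2·8²/30 = 64/15 kN·m
  R_B = 7w₀L/20 = 7·2·8/20 = 28/5 kN
  M_B = -w₀L²/20 = -2·8²/20 = -32/5 kN·m
Superposition: R_A = 152/5 kN, M_A = 208/5 kN·m, R_B = 168/5 kN, M_B = -656/15 kN·m

R_A = 152/5 kN, M_A = 208/5 kN·m, R_B = 168/5 kN, M_B = -656/15 kN·m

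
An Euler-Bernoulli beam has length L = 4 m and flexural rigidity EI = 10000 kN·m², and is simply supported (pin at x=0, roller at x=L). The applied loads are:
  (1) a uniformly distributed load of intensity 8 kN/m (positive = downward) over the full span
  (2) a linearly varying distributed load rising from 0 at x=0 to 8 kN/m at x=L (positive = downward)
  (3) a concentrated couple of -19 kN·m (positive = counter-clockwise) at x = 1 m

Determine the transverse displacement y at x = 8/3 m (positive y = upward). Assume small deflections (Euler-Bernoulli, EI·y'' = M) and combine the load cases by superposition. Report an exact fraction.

Load 1 — uniform load w=8 kN/m over full span:
  y_1 = -wx(L³-2Lx²+x³)/(24EI) = -8·(8/3)·(4³-2·4·(8/3)²+(8/3)³)/(24·10000) = -352/151875 m
Load 2 — triangular load w₀=8 kN/m (0→w₀ over full span):
  y_2 = -w₀x(7L⁴-10L²x²+3x⁴)/(360LEI) = -8·(8/3)·(7·4⁴-10·4²·(8/3)²+3·(8/3)⁴)/(360·4·10000) = -544/455625 m
Load 3 — applied couple M₀=-19 kN·m at a=1 m (b=L-a=3):
  y_3 = (M₀x³/(6L)-M₀(x-a)²/2+C₁x)/EI  [x>a] with C₁=M₀(3b²-L²)/(6L)=-209/24 = ((-19)·(8/3)³/(6·4)-(-19)·((8/3)-1)²/2+(-209/24)·(8/3))/10000 = -1919/1620000 m
Superposition: y = Σ y_i = -68471/14580000 m ≈ -0.004696 m

y(8/3) = -68471/14580000 m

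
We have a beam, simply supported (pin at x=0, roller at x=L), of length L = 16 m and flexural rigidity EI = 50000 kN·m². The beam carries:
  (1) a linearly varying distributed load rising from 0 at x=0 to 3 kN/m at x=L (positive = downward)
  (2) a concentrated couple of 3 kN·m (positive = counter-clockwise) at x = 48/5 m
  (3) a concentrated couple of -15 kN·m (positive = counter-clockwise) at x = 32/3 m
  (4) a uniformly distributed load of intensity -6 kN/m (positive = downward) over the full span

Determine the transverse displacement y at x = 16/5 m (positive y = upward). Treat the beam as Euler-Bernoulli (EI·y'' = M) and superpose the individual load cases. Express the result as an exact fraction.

y(16/5) = 6994264/146484375 m

Load 1 — triangular load w₀=3 kN/m (0→w₀ over full span):
  y_1 = -w₀x(7L⁴-10L²x²+3x⁴)/(360LEI) = -3·(16/5)·(7·16⁴-10·16²·(16/5)²+3·(16/5)⁴)/(360·16·50000) = -704512/48828125 m
Load 2 — applied couple M₀=3 kN·m at a=48/5 m (b=L-a=32/5):
  y_2 = (M₀x³/(6L)+C₁x)/EI  [x≤a] with C₁=M₀(3b²-L²)/(6L)=-104/25 = (3·(16/5)³/(6·16)+(-104/25)·(16/5))/50000 = -96/390625 m
Load 3 — applied couple M₀=-15 kN·m at a=32/3 m (b=L-a=16/3):
  y_3 = (M₀x³/(6L)+C₁x)/EI  [x≤a] with C₁=M₀(3b²-L²)/(6L)=80/3 = ((-15)·(16/5)³/(6·16)+(80/3)·(16/5))/50000 = 376/234375 m
Load 4 — uniform load w=-6 kN/m over full span:
  y_4 = -wx(L³-2Lx²+x³)/(24EI) = -(-6)·(16/5)·(16³-2·16·(16/5)²+(16/5)³)/(24·50000) = 118784/1953125 m
Superposition: y = Σ y_i = 6994264/146484375 m ≈ 0.047748 m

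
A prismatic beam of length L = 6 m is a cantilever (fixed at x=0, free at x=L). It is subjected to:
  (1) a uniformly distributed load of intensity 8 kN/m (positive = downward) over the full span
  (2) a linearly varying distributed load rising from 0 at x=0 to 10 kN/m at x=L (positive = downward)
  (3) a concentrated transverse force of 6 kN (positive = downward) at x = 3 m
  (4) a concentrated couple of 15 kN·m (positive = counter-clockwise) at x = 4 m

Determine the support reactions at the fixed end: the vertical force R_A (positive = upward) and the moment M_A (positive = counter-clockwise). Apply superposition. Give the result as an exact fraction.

R_A = 84 kN, M_A = 267 kN·m

Load 1 — uniform load w=8 kN/m over full span:
  R_A = wL = 8·6 = 48 kN
  M_A = wL²/2 = 8·6²/2 = 144 kN·m
Load 2 — triangular load w₀=10 kN/m (0→w₀ over full span):
  R_A = w₀L/2 = 10·6/2 = 30 kN
  M_A = w₀L²/3 = 10·6²/3 = 120 kN·m
Load 3 — point force P=6 kN at a=3 m (b=L-a=3):
  R_A = P = 6 kN
  M_A = Pa = 6·3 = 18 kN·m
Load 4 — applied couple M₀=15 kN·m at a=4 m (b=L-a=2):
  R_A = 0 kN
  M_A = -M₀ = -15 kN·m
Superposition: R_A = 84 kN, M_A = 267 kN·m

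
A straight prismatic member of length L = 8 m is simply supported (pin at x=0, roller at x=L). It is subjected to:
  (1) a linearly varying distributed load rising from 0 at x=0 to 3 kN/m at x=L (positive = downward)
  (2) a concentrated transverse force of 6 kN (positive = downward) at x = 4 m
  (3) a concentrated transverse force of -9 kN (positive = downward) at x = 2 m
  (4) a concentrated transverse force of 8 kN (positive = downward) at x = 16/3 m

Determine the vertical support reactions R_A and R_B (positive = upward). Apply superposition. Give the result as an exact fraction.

Load 1 — triangular load w₀=3 kN/m (0→w₀ over full span):
  R_A = w₀L/6 = 3·8/6 = 4 kN
  R_B = w₀L/3 = 3·8/3 = 8 kN
Load 2 — point force P=6 kN at a=4 m (b=L-a=4):
  R_A = Pb/L = 6·4/8 = 3 kN
  R_B = Pa/L = 6·4/8 = 3 kN
Load 3 — point force P=-9 kN at a=2 m (b=L-a=6):
  R_A = Pb/L = (-9)·6/8 = -27/4 kN
  R_B = Pa/L = (-9)·2/8 = -9/4 kN
Load 4 — point force P=8 kN at a=16/3 m (b=L-a=8/3):
  R_A = Pb/L = 8·(8/3)/8 = 8/3 kN
  R_B = Pa/L = 8·(16/3)/8 = 16/3 kN
Superposition: R_A = 35/12 kN, R_B = 169/12 kN

R_A = 35/12 kN, R_B = 169/12 kN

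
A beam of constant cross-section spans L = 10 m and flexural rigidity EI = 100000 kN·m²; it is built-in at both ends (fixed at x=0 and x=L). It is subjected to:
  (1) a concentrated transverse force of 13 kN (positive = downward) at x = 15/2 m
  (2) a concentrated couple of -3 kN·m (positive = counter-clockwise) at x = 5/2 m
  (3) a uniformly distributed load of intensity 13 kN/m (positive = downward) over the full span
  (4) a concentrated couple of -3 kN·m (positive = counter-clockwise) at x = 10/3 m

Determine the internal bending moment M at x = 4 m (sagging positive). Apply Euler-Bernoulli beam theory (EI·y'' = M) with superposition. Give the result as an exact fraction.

M(4) = 25049/480 kN·m

Load 1 — point force P=13 kN at a=15/2 m (b=L-a=5/2):
  M_1 = Pb²(3a+b)x/L³ - Pab²/L²  [x≤a] = 13·(5/2)²·(3·(15/2)+(5/2))·4/10³ - 13·(15/2)·(5/2)²/10² = 65/32 kN·m
Load 2 — applied couple M₀=-3 kN·m at a=5/2 m (b=L-a=15/2):
  M_2 = R_Ax - M_A - M₀  [x>a] with R_A=-27/80, M_A=9/16 = (-27/80)·4 - (9/16) - (-3) = 87/80 kN·m
Load 3 — uniform load w=13 kN/m over full span:
  M_3 = wLx/2 - wL²/12 - wx²/2 = 13·10·4/2 - 13·10²/12 - 13·4²/2 = 143/3 kN·m
Load 4 — applied couple M₀=-3 kN·m at a=10/3 m (b=L-a=20/3):
  M_4 = R_Ax - M_A - M₀  [x>a] with R_A=-2/5, M_A=0 = (-2/5)·4 - 0 - (-3) = 7/5 kN·m
Superposition: M = Σ M_i = 25049/480 kN·m ≈ 52.185417 kN·m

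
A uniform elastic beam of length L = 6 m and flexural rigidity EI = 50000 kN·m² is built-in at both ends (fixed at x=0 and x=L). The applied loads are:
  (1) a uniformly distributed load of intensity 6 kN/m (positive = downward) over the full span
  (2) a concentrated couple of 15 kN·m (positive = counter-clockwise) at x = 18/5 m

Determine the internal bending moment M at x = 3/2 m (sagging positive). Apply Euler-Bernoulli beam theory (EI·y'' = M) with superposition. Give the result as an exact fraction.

M(3/2) = 57/20 kN·m

Load 1 — uniform load w=6 kN/m over full span:
  M_1 = wLx/2 - wL²/12 - wx²/2 = 6·6·(3/2)/2 - 6·6²/12 - 6·(3/2)²/2 = 9/4 kN·m
Load 2 — applied couple M₀=15 kN·m at a=18/5 m (b=L-a=12/5):
  M_2 = R_Ax - M_A  [x≤a] with R_A=18/5, M_A=24/5 = (18/5)·(3/2) - (24/5) = 3/5 kN·m
Superposition: M = Σ M_i = 57/20 kN·m ≈ 2.850000 kN·m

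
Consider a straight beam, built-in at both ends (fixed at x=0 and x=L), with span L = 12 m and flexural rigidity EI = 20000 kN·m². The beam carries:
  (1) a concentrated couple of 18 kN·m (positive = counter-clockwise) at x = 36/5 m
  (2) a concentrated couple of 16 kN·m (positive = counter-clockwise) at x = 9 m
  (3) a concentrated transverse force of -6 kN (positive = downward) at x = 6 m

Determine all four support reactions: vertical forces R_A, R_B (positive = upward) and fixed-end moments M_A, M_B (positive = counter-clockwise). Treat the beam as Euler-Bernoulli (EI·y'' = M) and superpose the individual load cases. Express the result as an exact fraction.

R_A = 33/50 kN, M_A = 44/25 kN·m, R_B = -333/50 kN, M_B = 204/25 kN·m

Load 1 — applied couple M₀=18 kN·m at a=36/5 m (b=L-a=24/5):
  R_A = 6M₀ab/L³ = 6·18·(36/5)·(24/5)/12³ = 54/25 kN
  M_A = M₀b(2a-b)/L² = 18·(24/5)·(2·(36/5)-(24/5))/12² = 144/25 kN·m
  R_B = -6M₀ab/L³ = -6·18·(36/5)·(24/5)/12³ = -54/25 kN
  M_B = M₀a(2b-a)/L² = 18·(36/5)·(2·(24/5)-(36/5))/12² = 54/25 kN·m
Load 2 — applied couple M₀=16 kN·m at a=9 m (b=L-a=3):
  R_A = 6M₀ab/L³ = 6·16·9·3/12³ = 3/2 kN
  M_A = M₀b(2a-b)/L² = 16·3·(2·9-3)/12² = 5 kN·m
  R_B = -6M₀ab/L³ = -6·16·9·3/12³ = -3/2 kN
  M_B = M₀a(2b-a)/L² = 16·9·(2·3-9)/12² = -3 kN·m
Load 3 — point force P=-6 kN at a=6 m (b=L-a=6):
  R_A = Pb²(3a+b)/L³ = (-6)·6²·(3·6+6)/12³ = -3 kN
  M_A = Pab²/L² = (-6)·6·6²/12² = -9 kN·m
  R_B = Pa²(a+3b)/L³ = (-6)·6²·(6+3·6)/12³ = -3 kN
  M_B = -Pa²b/L² = -(-6)·6²·6/12² = 9 kN·m
Superposition: R_A = 33/50 kN, M_A = 44/25 kN·m, R_B = -333/50 kN, M_B = 204/25 kN·m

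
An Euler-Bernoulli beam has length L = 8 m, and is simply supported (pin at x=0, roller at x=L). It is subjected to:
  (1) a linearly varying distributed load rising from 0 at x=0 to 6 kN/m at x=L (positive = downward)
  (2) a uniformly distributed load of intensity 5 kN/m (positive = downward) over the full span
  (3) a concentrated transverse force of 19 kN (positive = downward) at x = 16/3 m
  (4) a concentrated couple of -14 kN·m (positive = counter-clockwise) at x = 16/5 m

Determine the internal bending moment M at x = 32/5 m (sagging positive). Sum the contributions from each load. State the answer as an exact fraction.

M(32/5) = 25162/375 kN·m

Load 1 — triangular load w₀=6 kN/m (0→w₀ over full span):
  M_1 = w₀Lx/6 - w₀x³/(6L) = 6·8·(32/5)/6 - 6·(32/5)³/(6·8) = 2304/125 kN·m
Load 2 — uniform load w=5 kN/m over full span:
  M_2 = wx(L-x)/2 = 5·(32/5)·(8-(32/5))/2 = 128/5 kN·m
Load 3 — point force P=19 kN at a=16/3 m (b=L-a=8/3):
  M_3 = Pa(L-x)/L  [x>a] = 19·(16/3)·(8-(32/5))/8 = 304/15 kN·m
Load 4 — applied couple M₀=-14 kN·m at a=16/5 m (b=L-a=24/5):
  M_4 = M₀x/L - M₀  [x>a] = (-14)·(32/5)/8 - (-14) = 14/5 kN·m
Superposition: M = Σ M_i = 25162/375 kN·m ≈ 67.098667 kN·m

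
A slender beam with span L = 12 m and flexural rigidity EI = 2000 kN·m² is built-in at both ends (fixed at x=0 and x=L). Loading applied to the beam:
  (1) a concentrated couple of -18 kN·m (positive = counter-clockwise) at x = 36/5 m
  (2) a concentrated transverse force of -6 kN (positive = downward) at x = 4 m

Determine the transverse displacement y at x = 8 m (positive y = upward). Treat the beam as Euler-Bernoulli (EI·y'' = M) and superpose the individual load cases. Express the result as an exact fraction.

y(8) = 1343/84375 m

Load 1 — applied couple M₀=-18 kN·m at a=36/5 m (b=L-a=24/5):
  y_1 = (R_Ax³/6 - M_Ax²/2 - M₀(x-a)²/2)/EI  [x>a] with R_A=-54/25, M_A=-144/25 = ((-54/25)·8³/6 - (-144/25)·8²/2 - (-18)·(8-(36/5))²/2)/2000 = 9/3125 m
Load 2 — point force P=-6 kN at a=4 m (b=L-a=8):
  y_2 = -Pa²(L-x)²(3bL-(3b+a)(L-x))/(6L³EI)  [x>a] = -(-6)·4²·(12-8)²·(3·8·12-(3·8+4)·(12-8))/(6·12³·2000) = 44/3375 m
Superposition: y = Σ y_i = 1343/84375 m ≈ 0.015917 m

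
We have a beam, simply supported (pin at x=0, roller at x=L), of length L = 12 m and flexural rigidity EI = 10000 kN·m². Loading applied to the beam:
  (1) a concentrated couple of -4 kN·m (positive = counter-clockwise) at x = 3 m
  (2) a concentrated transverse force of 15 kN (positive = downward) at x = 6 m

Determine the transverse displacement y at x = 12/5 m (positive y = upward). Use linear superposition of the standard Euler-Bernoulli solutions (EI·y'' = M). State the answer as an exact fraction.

Load 1 — applied couple M₀=-4 kN·m at a=3 m (b=L-a=9):
  y_1 = (M₀x³/(6L)+C₁x)/EI  [x≤a] with C₁=M₀(3b²-L²)/(6L)=-11/2 = ((-4)·(12/5)³/(6·12)+(-11/2)·(12/5))/10000 = -873/625000 m
Load 2 — point force P=15 kN at a=6 m (b=L-a=6):
  y_2 = -Pbx(L²-b²-x²)/(6LEI)  [x≤a] = -15·6·(12/5)·(12²-6²-(12/5)²)/(6·12·10000) = -1917/62500 m
Superposition: y = Σ y_i = -20043/625000 m ≈ -0.032069 m

y(12/5) = -20043/625000 m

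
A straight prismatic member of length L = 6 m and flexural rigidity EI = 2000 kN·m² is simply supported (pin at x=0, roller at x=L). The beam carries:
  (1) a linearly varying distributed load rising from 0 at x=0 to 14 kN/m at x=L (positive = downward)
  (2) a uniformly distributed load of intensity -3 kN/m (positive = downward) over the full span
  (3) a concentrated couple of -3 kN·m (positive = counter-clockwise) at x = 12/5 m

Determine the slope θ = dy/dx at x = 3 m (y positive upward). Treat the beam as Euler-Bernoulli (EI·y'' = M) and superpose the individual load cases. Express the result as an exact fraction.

θ(3) = -873/400000 rad

Load 1 — triangular load w₀=14 kN/m (0→w₀ over full span):
  θ_1 = -w₀(7L⁴-30L²x²+15x⁴)/(360LEI) = -14·(7·6⁴-30·6²·3²+15·3⁴)/(360·6·2000) = -147/80000 rad
Load 2 — uniform load w=-3 kN/m over full span:
  θ_2 = -w(L³-6Lx²+4x³)/(24EI) = -(-3)·(6³-6·6·3²+4·3³)/(24·2000) = 0 rad
Load 3 — applied couple M₀=-3 kN·m at a=12/5 m (b=L-a=18/5):
  θ_3 = (M₀x²/(2L)-M₀(x-a)+C₁)/EI  [x>a] with C₁=M₀(3b²-L²)/(6L)=-6/25 = ((-3)·3²/(2·6)-(-3)·(3-(12/5))+(-6/25))/2000 = -69/200000 rad
Superposition: θ = Σ θ_i = -873/400000 rad ≈ -0.002182 rad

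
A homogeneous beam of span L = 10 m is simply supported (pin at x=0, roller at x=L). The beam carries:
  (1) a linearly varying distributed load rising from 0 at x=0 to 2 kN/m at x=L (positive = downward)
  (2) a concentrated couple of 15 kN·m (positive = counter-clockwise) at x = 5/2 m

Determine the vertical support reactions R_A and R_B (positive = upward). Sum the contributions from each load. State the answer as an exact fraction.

Load 1 — triangular load w₀=2 kN/m (0→w₀ over full span):
  R_A = w₀L/6 = 2·10/6 = 10/3 kN
  R_B = w₀L/3 = 2·10/3 = 20/3 kN
Load 2 — applied couple M₀=15 kN·m at a=5/2 m (b=L-a=15/2):
  R_A = M₀/L = 15/10 = 3/2 kN
  R_B = -M₀/L = -15/10 = -3/2 kN
Superposition: R_A = 29/6 kN, R_B = 31/6 kN

R_A = 29/6 kN, R_B = 31/6 kN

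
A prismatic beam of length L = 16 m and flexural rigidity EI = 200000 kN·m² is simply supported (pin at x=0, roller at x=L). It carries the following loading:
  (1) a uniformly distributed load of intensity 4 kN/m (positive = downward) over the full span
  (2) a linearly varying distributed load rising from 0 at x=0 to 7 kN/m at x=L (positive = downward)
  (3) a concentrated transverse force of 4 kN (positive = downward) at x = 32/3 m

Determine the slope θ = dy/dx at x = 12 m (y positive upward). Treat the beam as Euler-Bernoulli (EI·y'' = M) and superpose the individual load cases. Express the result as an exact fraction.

θ(12) = 186239/40500000 rad

Load 1 — uniform load w=4 kN/m over full span:
  θ_1 = -w(L³-6Lx²+4x³)/(24EI) = -4·(16³-6·16·12²+4·12³)/(24·200000) = 22/9375 rad
Load 2 — triangular load w₀=7 kN/m (0→w₀ over full span):
  θ_2 = -w₀(7L⁴-30L²x²+15x⁴)/(360LEI) = -7·(7·16⁴-30·16²·12²+15·12⁴)/(360·16·200000) = 9191/4500000 rad
Load 3 — point force P=4 kN at a=32/3 m (b=L-a=16/3):
  θ_3 = -Pa(2L²-6Lx+3x²+a²)/(6LEI)  [x>a] = -4·(32/3)·(2·16²-6·16·12+3·12²+(32/3)²)/(6·16·200000) = 53/253125 rad
Superposition: θ = Σ θ_i = 186239/40500000 rad ≈ 0.004598 rad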